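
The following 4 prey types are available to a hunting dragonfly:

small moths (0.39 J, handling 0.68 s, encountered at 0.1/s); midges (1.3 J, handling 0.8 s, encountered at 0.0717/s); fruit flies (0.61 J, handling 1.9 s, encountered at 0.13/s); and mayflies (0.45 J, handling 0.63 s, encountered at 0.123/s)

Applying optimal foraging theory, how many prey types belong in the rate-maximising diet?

E/h in descending order: midges 1.62, mayflies 0.714, small moths 0.574, fruit flies 0.321 J/s. The optimal diet is the largest prefix of this list for which every included type satisfies E_i/h_i > R on the types above it.
Rate on top 1: 0.08815. mayflies: 0.714 > 0.08815 → include.
Rate on top 2: 0.1309. small moths: 0.574 > 0.1309 → include.
Rate on top 3: 0.1559. fruit flies: 0.321 > 0.1559 → include.
Optimal diet: midges, mayflies, small moths, fruit flies — 4 of 4 types.

4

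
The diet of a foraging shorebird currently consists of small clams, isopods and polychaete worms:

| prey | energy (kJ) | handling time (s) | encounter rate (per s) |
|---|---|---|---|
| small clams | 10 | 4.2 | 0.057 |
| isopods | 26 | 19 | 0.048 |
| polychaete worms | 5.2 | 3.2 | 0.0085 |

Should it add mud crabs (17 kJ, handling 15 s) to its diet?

Yes

On small clams, isopods and polychaete worms alone, R = ΣλE/(1+Σλh) = 1.862/2.179 = 0.8548 kJ/s.
mud crabs: E/h = 17/15 = 1.133 kJ/s.
Since 1.133 > R, including mud crabs increases the long-run rate.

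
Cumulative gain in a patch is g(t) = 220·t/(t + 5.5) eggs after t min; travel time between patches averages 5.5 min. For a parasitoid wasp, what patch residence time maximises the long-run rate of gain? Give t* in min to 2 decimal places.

5.50 min

Maximise g(t)/(T+t): set derivative to zero → g'(t)(T+t) = g(t).
g'(t) = 220·5.5/(t + 5.5)². Setting 220·5.5/(t+5.5)² = 220t/[(t+5.5)(5.5+t)] gives 5.5(5.5+t) = t(t+5.5), so t² = 5.5×5.5 = 30.25.
t* = √30.25 = 5.5 min.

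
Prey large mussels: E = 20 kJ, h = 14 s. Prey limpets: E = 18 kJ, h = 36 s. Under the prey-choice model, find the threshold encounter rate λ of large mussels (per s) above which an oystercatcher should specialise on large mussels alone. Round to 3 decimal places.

Drop limpets once their profitability E₂/h₂ falls below the rate achievable on large mussels alone: E₂/h₂ = λE₁/(1 + λh₁).
Solve for λ: λE₁h₂ = E₂(1 + λh₁) → λ(E₁h₂ − E₂h₁) = E₂ → λ = E₂/(E₁h₂ − E₂h₁).
λ = 18/(20×36 − 18×14) = 18/468 = 0.03846 per s.

0.038 per s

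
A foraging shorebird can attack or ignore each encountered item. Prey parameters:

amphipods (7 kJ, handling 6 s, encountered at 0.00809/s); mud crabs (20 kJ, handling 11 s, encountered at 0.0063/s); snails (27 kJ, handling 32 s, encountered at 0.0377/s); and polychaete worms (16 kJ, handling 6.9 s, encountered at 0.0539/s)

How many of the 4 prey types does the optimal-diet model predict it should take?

Rank by E/h (kJ/s): polychaete worms 2.32, mud crabs 1.82, amphipods 1.17, snails 0.844. Include each in turn until the next type's E/h falls below the running intake rate.
Rate on top 1: 0.6286. mud crabs: 1.82 > 0.6286 → include.
Rate on top 2: 0.6858. amphipods: 1.17 > 0.6858 → include.
Rate on top 3: 0.7015. snails: 0.844 > 0.7015 → include.
Optimal diet: polychaete worms, mud crabs, amphipods, snails — 4 of 4 types.

4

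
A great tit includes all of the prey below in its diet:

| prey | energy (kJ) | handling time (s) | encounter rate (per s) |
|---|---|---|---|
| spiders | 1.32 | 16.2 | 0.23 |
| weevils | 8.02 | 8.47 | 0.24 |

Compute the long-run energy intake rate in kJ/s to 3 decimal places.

R = Σλ_iE_i / (1 + Σλ_ih_i)
Numerator: 0.23×1.32 + 0.24×8.02 = 2.228
Denominator: 1 + 0.23×16.2 + 0.24×8.47 = 6.759
R = 2.228/6.759 = 0.3297 kJ/s

0.330 kJ/s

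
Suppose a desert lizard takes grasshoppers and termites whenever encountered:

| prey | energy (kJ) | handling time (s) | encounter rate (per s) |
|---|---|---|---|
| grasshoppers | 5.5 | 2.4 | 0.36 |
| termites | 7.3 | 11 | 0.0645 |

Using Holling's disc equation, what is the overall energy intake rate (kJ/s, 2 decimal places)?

0.95 kJ/s

R = (0.36×5.5 + 0.0645×7.3) / (1 + 0.36×2.4 + 0.0645×11) = 2.451/2.574 = 0.9523 kJ/s.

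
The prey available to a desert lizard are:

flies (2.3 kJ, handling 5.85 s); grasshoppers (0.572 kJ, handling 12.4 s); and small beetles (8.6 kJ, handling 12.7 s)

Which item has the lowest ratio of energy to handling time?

Profitability E/h (kJ/s): flies = 2.3/5.85 = 0.393, grasshoppers = 0.572/12.4 = 0.0461, small beetles = 8.6/12.7 = 0.677.
Ranked: small beetles > flies > grasshoppers.

grasshoppers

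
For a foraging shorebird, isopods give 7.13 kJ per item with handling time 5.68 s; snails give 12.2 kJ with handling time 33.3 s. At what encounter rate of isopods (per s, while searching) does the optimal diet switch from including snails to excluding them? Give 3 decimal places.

The zero-one rule: include snails iff E₂/h₂ > λE₁/(1+λh₁). Equality gives the switch point.
λE₁h₂ = E₂ + λE₂h₁ ⇒ λ = E₂/(E₁h₂ − E₂h₁) = 12.2/(237.4 − 69.3) = 0.07256 per s.

0.073 per s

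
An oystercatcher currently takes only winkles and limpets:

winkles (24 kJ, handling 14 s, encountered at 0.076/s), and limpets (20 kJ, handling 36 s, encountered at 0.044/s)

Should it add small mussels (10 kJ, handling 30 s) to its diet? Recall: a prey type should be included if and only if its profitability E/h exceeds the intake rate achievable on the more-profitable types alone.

Current rate: (0.076×24 + 0.044×20)/(1 + 0.076×14 + 0.044×36) = 0.7412 kJ/s.
Profitability of small mussels: 10/30 = 0.3333 kJ/s.
0.3333 < 0.7412, so adding small mussels would lower the average — exclude it.

No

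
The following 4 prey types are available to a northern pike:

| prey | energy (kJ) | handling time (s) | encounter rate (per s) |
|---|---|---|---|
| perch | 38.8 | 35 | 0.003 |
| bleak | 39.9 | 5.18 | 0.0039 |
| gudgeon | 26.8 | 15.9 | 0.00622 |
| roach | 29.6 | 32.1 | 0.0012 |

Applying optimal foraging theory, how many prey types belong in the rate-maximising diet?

Profitabilities (E/h, kJ/s): bleak 7.7, gudgeon 1.69, perch 1.11, roach 0.922. Add prey in this order while the next type's profitability exceeds the intake rate on those already taken.
Rate on top 1: 0.1525. gudgeon: 1.69 > 0.1525 → include.
Rate on top 2: 0.288. perch: 1.11 > 0.288 → include.
Rate on top 3: 0.3584. roach: 0.922 > 0.3584 → include.
Optimal diet: bleak, gudgeon, perch, roach — 4 of 4 types.

4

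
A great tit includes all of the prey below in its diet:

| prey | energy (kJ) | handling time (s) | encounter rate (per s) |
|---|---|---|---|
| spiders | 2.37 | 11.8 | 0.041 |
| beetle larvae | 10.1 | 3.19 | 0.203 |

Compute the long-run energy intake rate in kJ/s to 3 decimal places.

1.008 kJ/s

R = Σλ_iE_i / (1 + Σλ_ih_i)
Numerator: 0.041×2.37 + 0.203×10.1 = 2.147
Denominator: 1 + 0.041×11.8 + 0.203×3.19 = 2.131
R = 2.147/2.131 = 1.008 kJ/s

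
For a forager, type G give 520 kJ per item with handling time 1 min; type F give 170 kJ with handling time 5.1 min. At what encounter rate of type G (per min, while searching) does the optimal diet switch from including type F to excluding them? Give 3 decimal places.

0.068 per min

The zero-one rule: include type F iff E₂/h₂ > λE₁/(1+λh₁). Equality gives the switch point.
λE₁h₂ = E₂ + λE₂h₁ ⇒ λ = E₂/(E₁h₂ − E₂h₁) = 170/(2652 − 170) = 0.06849 per min.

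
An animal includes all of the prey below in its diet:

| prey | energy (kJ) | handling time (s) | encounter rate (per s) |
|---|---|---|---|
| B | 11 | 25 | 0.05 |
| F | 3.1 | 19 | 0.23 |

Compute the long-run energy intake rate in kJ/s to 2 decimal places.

0.19 kJ/s

R = (0.05×11 + 0.23×3.1) / (1 + 0.05×25 + 0.23×19) = 1.263/6.62 = 0.1908 kJ/s.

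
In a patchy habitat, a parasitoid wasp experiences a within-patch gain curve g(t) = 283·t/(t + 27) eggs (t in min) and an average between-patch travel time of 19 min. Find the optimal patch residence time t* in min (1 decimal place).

Maximise g(t)/(T+t): set derivative to zero → g'(t)(T+t) = g(t).
g'(t) = 283·27/(t + 27)². Setting 283·27/(t+27)² = 283t/[(t+27)(19+t)] gives 27(19+t) = t(t+27), so t² = 27×19 = 513.
t* = √513 = 22.65 min.

22.6 min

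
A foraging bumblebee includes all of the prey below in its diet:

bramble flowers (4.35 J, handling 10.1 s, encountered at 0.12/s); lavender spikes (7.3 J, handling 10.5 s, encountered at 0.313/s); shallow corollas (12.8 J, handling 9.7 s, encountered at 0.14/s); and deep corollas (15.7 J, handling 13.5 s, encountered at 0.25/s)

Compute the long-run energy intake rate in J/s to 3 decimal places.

Energy encountered per unit search time: 0.12×4.35 + 0.313×7.3 + 0.14×12.8 + 0.25×15.7 = 8.524 J/s.
Handling time per unit search time: 0.12×10.1 + 0.313×10.5 + 0.14×9.7 + 0.25×13.5 = 9.232.
Rate = 8.524/(1 + 9.232) = 0.8331 J/s.

0.833 J/s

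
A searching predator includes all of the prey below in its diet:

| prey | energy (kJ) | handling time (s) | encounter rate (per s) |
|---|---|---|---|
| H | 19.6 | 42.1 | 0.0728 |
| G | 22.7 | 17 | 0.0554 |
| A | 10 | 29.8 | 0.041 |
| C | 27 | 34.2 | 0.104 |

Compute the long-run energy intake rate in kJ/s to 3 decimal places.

0.603 kJ/s

Energy encountered per unit search time: 0.0728×19.6 + 0.0554×22.7 + 0.041×10 + 0.104×27 = 5.902 kJ/s.
Handling time per unit search time: 0.0728×42.1 + 0.0554×17 + 0.041×29.8 + 0.104×34.2 = 8.785.
Rate = 5.902/(1 + 8.785) = 0.6032 kJ/s.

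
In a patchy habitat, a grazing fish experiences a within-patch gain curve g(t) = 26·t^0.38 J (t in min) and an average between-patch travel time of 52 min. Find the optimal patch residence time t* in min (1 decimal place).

By the marginal value theorem, leave when the instantaneous gain rate g'(t) equals the habitat-wide average g(t)/(T + t).
g'(t) = 0.38·26·t^-0.62. Setting 0.38·26·t^-0.62 = 26·t^0.38/(52+t) gives 0.38(52+t) = t, so 0.62·t = 0.38×52.
t* = 0.38×52/0.62 = 31.87 min.

31.9 min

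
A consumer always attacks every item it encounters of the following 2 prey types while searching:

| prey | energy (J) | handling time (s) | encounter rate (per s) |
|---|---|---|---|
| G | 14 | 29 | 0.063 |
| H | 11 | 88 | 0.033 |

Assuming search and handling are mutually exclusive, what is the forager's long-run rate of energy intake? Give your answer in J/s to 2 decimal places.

0.22 J/s

R = Σλ_iE_i / (1 + Σλ_ih_i)
Numerator: 0.063×14 + 0.033×11 = 1.245
Denominator: 1 + 0.063×29 + 0.033×88 = 5.731
R = 1.245/5.731 = 0.2172 J/s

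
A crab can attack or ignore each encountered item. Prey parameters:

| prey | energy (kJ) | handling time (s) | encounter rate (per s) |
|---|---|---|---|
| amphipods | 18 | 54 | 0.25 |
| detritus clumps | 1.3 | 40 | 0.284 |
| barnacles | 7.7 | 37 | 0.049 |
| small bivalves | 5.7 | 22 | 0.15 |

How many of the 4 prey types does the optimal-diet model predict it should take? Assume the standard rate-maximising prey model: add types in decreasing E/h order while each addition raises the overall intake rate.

1

E/h in descending order: amphipods 0.333, small bivalves 0.259, barnacles 0.208, detritus clumps 0.0325 kJ/s. The optimal diet is the largest prefix of this list for which every included type satisfies E_i/h_i > R on the types above it.
Rate on top 1: 0.3103. small bivalves: 0.259 < 0.3103 → exclude; stop.
Optimal diet: amphipods — 1 of 4 types.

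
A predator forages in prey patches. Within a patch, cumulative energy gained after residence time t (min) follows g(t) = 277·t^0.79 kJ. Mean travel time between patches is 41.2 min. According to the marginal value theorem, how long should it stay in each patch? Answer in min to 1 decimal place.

By the marginal value theorem, leave when the instantaneous gain rate g'(t) equals the habitat-wide average g(t)/(T + t).
g'(t) = 0.79·277·t^-0.21. Setting 0.79·277·t^-0.21 = 277·t^0.79/(41.2+t) gives 0.79(41.2+t) = t, so 0.21·t = 0.79×41.2.
t* = 0.79×41.2/0.21 = 155 min.

155.0 min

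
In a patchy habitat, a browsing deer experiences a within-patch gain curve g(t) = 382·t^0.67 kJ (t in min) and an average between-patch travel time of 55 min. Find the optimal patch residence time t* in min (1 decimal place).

Maximise g(t)/(T+t): set derivative to zero → g'(t)(T+t) = g(t).
g'(t) = 0.67·382·t^-0.33. Setting 0.67·382·t^-0.33 = 382·t^0.67/(55+t) gives 0.67(55+t) = t, so 0.33·t = 0.67×55.
t* = 0.67×55/0.33 = 111.7 min.

111.7 min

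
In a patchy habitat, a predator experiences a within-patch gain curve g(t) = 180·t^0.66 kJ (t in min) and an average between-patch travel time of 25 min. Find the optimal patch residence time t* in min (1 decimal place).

Optimal t* satisfies g'(t*) = g(t*)/(T + t*).
g'(t) = 0.66·180·t^-0.34. Setting 0.66·180·t^-0.34 = 180·t^0.66/(25+t) gives 0.66(25+t) = t, so 0.34·t = 0.66×25.
t* = 0.66×25/0.34 = 48.53 min.

48.5 min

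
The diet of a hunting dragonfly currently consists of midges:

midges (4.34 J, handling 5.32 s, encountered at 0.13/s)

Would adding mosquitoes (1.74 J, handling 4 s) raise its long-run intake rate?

Current rate: (0.13×4.34)/(1 + 0.13×5.32) = 0.3335 J/s.
Profitability of mosquitoes: 1.74/4 = 0.435 J/s.
Since 0.435 > R, including mosquitoes increases the long-run rate.

Yes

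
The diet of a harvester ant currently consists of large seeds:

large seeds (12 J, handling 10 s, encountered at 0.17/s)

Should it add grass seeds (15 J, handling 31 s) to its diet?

No

On large seeds alone, R = ΣλE/(1+Σλh) = 2.04/2.7 = 0.7556 J/s.
grass seeds: E/h = 15/31 = 0.4839 J/s.
Since 0.4839 < R, time spent handling grass seeds is better spent searching.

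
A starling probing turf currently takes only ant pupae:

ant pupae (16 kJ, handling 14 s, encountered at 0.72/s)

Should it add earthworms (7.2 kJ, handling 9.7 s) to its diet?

Current rate: (0.72×16)/(1 + 0.72×14) = 1.04 kJ/s.
earthworms: E/h = 7.2/9.7 = 0.7423 kJ/s.
0.7423 < 1.04, so adding earthworms would lower the average — exclude it.

No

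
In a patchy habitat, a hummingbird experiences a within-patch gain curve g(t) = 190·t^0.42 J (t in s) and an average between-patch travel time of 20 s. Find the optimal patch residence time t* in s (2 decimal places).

14.48 s

By the marginal value theorem, leave when the instantaneous gain rate g'(t) equals the habitat-wide average g(t)/(T + t).
g'(t) = 0.42·190·t^-0.58. Setting 0.42·190·t^-0.58 = 190·t^0.42/(20+t) gives 0.42(20+t) = t, so 0.58·t = 0.42×20.
t* = 0.42×20/0.58 = 14.48 s.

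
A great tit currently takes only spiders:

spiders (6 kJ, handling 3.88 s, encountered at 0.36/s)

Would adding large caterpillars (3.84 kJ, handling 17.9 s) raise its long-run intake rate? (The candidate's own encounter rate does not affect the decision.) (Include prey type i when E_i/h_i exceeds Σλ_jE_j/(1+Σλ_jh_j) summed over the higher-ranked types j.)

No

On spiders alone, R = ΣλE/(1+Σλh) = 2.16/2.397 = 0.9012 kJ/s.
Profitability of large caterpillars: 3.84/17.9 = 0.2145 kJ/s.
0.2145 < 0.9012, so adding large caterpillars would lower the average — exclude it.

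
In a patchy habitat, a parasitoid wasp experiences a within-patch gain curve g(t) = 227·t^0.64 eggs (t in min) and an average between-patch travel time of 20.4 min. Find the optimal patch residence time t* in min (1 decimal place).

Maximise g(t)/(T+t): set derivative to zero → g'(t)(T+t) = g(t).
g'(t) = 0.64·227·t^-0.36. Setting 0.64·227·t^-0.36 = 227·t^0.64/(20.4+t) gives 0.64(20.4+t) = t, so 0.36·t = 0.64×20.4.
t* = 0.64×20.4/0.36 = 36.27 min.

36.3 min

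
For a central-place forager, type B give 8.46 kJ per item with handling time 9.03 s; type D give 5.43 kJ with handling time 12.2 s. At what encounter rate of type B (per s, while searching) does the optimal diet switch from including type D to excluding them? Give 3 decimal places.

The zero-one rule: include type D iff E₂/h₂ > λE₁/(1+λh₁). Equality gives the switch point.
λE₁h₂ = E₂ + λE₂h₁ ⇒ λ = E₂/(E₁h₂ − E₂h₁) = 5.43/(103.2 − 49.03) = 0.1002 per s.

0.100 per s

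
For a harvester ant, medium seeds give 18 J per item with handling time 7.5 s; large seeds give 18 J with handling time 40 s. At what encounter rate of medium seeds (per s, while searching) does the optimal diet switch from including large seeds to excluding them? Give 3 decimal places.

0.031 per s

Drop large seeds once their profitability E₂/h₂ falls below the rate achievable on medium seeds alone: E₂/h₂ = λE₁/(1 + λh₁).
Solve for λ: λE₁h₂ = E₂(1 + λh₁) → λ(E₁h₂ − E₂h₁) = E₂ → λ = E₂/(E₁h₂ − E₂h₁).
λ = 18/(18×40 − 18×7.5) = 18/585 = 0.03077 per s.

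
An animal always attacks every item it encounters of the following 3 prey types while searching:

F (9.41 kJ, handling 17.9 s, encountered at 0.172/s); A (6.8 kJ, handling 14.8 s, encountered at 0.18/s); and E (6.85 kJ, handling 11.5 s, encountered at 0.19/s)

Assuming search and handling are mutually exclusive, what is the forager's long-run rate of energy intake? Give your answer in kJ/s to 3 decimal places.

0.464 kJ/s

Energy encountered per unit search time: 0.172×9.41 + 0.18×6.8 + 0.19×6.85 = 4.144 kJ/s.
Handling time per unit search time: 0.172×17.9 + 0.18×14.8 + 0.19×11.5 = 7.928.
Rate = 4.144/(1 + 7.928) = 0.4642 kJ/s.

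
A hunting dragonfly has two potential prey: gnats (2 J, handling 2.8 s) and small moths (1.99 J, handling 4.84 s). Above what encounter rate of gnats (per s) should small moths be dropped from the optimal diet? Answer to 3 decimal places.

The zero-one rule: include small moths iff E₂/h₂ > λE₁/(1+λh₁). Equality gives the switch point.
λE₁h₂ = E₂ + λE₂h₁ ⇒ λ = E₂/(E₁h₂ − E₂h₁) = 1.99/(9.68 − 5.572) = 0.4844 per s.

0.484 per s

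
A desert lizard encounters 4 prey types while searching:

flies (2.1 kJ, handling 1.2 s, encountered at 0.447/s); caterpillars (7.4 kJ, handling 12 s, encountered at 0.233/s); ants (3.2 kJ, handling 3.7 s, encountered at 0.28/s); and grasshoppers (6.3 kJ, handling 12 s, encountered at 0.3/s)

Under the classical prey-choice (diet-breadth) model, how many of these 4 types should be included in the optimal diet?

2

Profitabilities (E/h, kJ/s): flies 1.75, ants 0.865, caterpillars 0.617, grasshoppers 0.525. Add prey in this order while the next type's profitability exceeds the intake rate on those already taken.
Rate on top 1: 0.611. ants: 0.865 > 0.611 → include.
Rate on top 2: 0.7132. caterpillars: 0.617 < 0.7132 → exclude; stop.
Optimal diet: flies, ants — 2 of 4 types.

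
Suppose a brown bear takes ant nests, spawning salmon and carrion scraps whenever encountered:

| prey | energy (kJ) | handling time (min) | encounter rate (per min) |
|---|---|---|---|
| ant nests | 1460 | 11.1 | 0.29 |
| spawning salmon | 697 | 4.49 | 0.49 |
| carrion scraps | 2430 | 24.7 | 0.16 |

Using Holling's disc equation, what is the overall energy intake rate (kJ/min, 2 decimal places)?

111.24 kJ/min

Energy encountered per unit search time: 0.29×1460 + 0.49×697 + 0.16×2430 = 1154 kJ/min.
Handling time per unit search time: 0.29×11.1 + 0.49×4.49 + 0.16×24.7 = 9.371.
Rate = 1154/(1 + 9.371) = 111.2 kJ/min.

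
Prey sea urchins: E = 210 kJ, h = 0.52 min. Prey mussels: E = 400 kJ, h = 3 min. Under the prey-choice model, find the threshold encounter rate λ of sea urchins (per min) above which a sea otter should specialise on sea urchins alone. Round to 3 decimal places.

At the threshold, the rate on sea urchins alone equals the profitability of mussels: λ·210/(1 + λ·0.52) = 400/3 = 133.3.
Rearranging, λ(210 − 133.3×0.52) = 133.3, so λ = 133.3/140.7 = 0.9479 per min.

0.948 per min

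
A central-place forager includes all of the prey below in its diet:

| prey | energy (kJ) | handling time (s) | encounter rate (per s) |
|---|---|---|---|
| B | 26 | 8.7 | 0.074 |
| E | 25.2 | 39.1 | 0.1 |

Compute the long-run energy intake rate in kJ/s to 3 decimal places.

0.800 kJ/s

R = Σλ_iE_i / (1 + Σλ_ih_i)
Numerator: 0.074×26 + 0.1×25.2 = 4.444
Denominator: 1 + 0.074×8.7 + 0.1×39.1 = 5.554
R = 4.444/5.554 = 0.8002 kJ/s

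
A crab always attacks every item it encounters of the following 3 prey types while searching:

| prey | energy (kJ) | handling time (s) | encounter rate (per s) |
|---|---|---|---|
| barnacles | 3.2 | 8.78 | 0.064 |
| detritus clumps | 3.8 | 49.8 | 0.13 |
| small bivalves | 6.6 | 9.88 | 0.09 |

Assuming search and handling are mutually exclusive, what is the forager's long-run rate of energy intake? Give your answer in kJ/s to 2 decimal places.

R = Σλ_iE_i / (1 + Σλ_ih_i)
Numerator: 0.064×3.2 + 0.13×3.8 + 0.09×6.6 = 1.293
Denominator: 1 + 0.064×8.78 + 0.13×49.8 + 0.09×9.88 = 8.925
R = 1.293/8.925 = 0.1448 kJ/s

0.14 kJ/s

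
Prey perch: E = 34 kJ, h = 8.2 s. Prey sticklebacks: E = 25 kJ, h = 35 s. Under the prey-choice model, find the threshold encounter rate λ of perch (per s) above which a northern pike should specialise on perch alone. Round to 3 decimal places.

0.025 per s

Drop sticklebacks once their profitability E₂/h₂ falls below the rate achievable on perch alone: E₂/h₂ = λE₁/(1 + λh₁).
Solve for λ: λE₁h₂ = E₂(1 + λh₁) → λ(E₁h₂ − E₂h₁) = E₂ → λ = E₂/(E₁h₂ − E₂h₁).
λ = 25/(34×35 − 25×8.2) = 25/985 = 0.02538 per s.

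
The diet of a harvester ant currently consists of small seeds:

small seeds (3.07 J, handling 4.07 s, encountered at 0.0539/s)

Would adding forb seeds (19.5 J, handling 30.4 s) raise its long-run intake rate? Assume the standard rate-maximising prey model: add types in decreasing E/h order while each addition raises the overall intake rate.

Current rate: (0.0539×3.07)/(1 + 0.0539×4.07) = 0.1357 J/s.
Profitability of forb seeds: 19.5/30.4 = 0.6414 J/s.
0.6414 > 0.1357, so adding forb seeds raises the average — include it.

Yes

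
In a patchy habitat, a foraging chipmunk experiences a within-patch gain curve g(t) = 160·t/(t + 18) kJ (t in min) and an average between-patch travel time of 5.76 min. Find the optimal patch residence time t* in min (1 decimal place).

Maximise g(t)/(T+t): set derivative to zero → g'(t)(T+t) = g(t).
g'(t) = 160·18/(t + 18)². Setting 160·18/(t+18)² = 160t/[(t+18)(5.76+t)] gives 18(5.76+t) = t(t+18), so t² = 18×5.76 = 103.7.
t* = √103.7 = 10.18 min.

10.2 min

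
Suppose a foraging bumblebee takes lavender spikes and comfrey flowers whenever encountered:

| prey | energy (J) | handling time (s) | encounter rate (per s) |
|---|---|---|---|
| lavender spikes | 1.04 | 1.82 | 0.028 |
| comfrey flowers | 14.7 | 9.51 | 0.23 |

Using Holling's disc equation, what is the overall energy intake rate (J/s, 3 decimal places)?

R = Σλ_iE_i / (1 + Σλ_ih_i)
Numerator: 0.028×1.04 + 0.23×14.7 = 3.41
Denominator: 1 + 0.028×1.82 + 0.23×9.51 = 3.238
R = 3.41/3.238 = 1.053 J/s

1.053 J/s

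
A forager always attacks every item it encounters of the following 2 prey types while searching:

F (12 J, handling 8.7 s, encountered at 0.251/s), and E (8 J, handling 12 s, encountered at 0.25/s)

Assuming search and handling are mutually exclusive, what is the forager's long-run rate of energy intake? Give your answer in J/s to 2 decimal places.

Energy encountered per unit search time: 0.251×12 + 0.25×8 = 5.012 J/s.
Handling time per unit search time: 0.251×8.7 + 0.25×12 = 5.184.
Rate = 5.012/(1 + 5.184) = 0.8105 J/s.

0.81 J/s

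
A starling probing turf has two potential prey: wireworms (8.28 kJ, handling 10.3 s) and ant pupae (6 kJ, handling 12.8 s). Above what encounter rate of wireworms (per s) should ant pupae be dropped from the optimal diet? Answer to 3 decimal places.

The zero-one rule: include ant pupae iff E₂/h₂ > λE₁/(1+λh₁). Equality gives the switch point.
λE₁h₂ = E₂ + λE₂h₁ ⇒ λ = E₂/(E₁h₂ − E₂h₁) = 6/(106 − 61.8) = 0.1358 per s.

0.136 per s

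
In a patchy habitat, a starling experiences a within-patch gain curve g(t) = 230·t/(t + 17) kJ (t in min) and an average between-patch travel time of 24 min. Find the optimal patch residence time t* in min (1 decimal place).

By the marginal value theorem, leave when the instantaneous gain rate g'(t) equals the habitat-wide average g(t)/(T + t).
g'(t) = 230·17/(t + 17)². Setting 230·17/(t+17)² = 230t/[(t+17)(24+t)] gives 17(24+t) = t(t+17), so t² = 17×24 = 408.
t* = √408 = 20.2 min.

20.2 min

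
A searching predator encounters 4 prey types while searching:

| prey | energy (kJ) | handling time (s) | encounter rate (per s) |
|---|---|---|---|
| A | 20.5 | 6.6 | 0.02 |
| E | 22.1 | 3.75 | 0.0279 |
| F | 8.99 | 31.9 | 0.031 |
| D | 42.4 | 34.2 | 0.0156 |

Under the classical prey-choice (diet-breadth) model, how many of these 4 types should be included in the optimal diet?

3

Profitabilities (E/h, kJ/s): E 5.89, A 3.11, D 1.24, F 0.282. Add prey in this order while the next type's profitability exceeds the intake rate on those already taken.
Rate on top 1: 0.5582. A: 3.11 > 0.5582 → include.
Rate on top 2: 0.8302. D: 1.24 > 0.8302 → include.
Rate on top 3: 0.9536. F: 0.282 < 0.9536 → exclude; stop.
Optimal diet: E, A, D — 3 of 4 types.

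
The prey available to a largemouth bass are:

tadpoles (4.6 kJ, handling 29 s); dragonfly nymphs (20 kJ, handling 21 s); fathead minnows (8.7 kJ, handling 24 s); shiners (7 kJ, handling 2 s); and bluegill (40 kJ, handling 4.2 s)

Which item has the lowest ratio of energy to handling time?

Profitability E/h (kJ/s): tadpoles = 4.6/29 = 0.159, dragonfly nymphs = 20/21 = 0.952, fathead minnows = 8.7/24 = 0.362, shiners = 7/2 = 3.5, bluegill = 40/4.2 = 9.52.
Ranked: bluegill > shiners > dragonfly nymphs > fathead minnows > tadpoles.

tadpoles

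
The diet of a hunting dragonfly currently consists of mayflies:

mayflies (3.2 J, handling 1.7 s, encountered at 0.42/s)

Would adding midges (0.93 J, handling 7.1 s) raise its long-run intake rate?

Current rate: (0.42×3.2)/(1 + 0.42×1.7) = 0.7841 J/s.
midges: E/h = 0.93/7.1 = 0.131 J/s.
0.131 < 0.7841, so adding midges would lower the average — exclude it.

No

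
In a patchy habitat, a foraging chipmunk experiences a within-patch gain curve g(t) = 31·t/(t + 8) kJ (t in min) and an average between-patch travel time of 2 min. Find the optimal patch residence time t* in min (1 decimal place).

Optimal t* satisfies g'(t*) = g(t*)/(T + t*).
g'(t) = 31·8/(t + 8)². Setting 31·8/(t+8)² = 31t/[(t+8)(2+t)] gives 8(2+t) = t(t+8), so t² = 8×2 = 16.
t* = √16 = 4 min.

4.0 min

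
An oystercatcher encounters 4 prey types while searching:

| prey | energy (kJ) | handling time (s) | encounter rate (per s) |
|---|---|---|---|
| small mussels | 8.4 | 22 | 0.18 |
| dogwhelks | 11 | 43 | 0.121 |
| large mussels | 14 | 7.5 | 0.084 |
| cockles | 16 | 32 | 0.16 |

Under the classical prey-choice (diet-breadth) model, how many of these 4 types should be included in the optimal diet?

Profitabilities (E/h, kJ/s): large mussels 1.87, cockles 0.5, small mussels 0.382, dogwhelks 0.256. Add prey in this order while the next type's profitability exceeds the intake rate on those already taken.
Rate on top 1: 0.7215. cockles: 0.5 < 0.7215 → exclude; stop.
Optimal diet: large mussels — 1 of 4 types.

1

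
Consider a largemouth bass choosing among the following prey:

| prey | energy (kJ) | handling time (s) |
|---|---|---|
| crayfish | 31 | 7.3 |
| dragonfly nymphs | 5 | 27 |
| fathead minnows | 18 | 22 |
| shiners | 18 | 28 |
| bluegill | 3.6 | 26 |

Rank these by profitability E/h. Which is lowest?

Profitability E/h (kJ/s): crayfish = 31/7.3 = 4.25, dragonfly nymphs = 5/27 = 0.185, fathead minnows = 18/22 = 0.818, shiners = 18/28 = 0.643, bluegill = 3.6/26 = 0.138.
Ranked: crayfish > fathead minnows > shiners > dragonfly nymphs > bluegill.

bluegill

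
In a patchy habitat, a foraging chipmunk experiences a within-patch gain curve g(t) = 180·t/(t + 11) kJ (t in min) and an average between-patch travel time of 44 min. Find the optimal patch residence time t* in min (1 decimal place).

22.0 min

Maximise g(t)/(T+t): set derivative to zero → g'(t)(T+t) = g(t).
g'(t) = 180·11/(t + 11)². Setting 180·11/(t+11)² = 180t/[(t+11)(44+t)] gives 11(44+t) = t(t+11), so t² = 11×44 = 484.
t* = √484 = 22 min.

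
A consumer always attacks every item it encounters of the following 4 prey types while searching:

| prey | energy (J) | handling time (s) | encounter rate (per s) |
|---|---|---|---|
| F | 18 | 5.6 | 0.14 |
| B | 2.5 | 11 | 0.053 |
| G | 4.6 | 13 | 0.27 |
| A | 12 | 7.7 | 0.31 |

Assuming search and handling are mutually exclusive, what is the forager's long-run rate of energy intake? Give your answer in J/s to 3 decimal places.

R = (0.14×18 + 0.053×2.5 + 0.27×4.6 + 0.31×12) / (1 + 0.14×5.6 + 0.053×11 + 0.27×13 + 0.31×7.7) = 7.615/8.264 = 0.9214 J/s.

0.921 J/s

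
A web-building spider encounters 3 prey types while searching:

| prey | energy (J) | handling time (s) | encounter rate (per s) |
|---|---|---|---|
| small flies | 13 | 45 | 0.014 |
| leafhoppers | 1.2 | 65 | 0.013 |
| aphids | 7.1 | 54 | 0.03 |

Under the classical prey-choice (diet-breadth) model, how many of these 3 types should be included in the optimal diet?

Profitabilities (E/h, J/s): small flies 0.289, aphids 0.131, leafhoppers 0.0185. Add prey in this order while the next type's profitability exceeds the intake rate on those already taken.
Rate on top 1: 0.1117. aphids: 0.131 > 0.1117 → include.
Rate on top 2: 0.1215. leafhoppers: 0.0185 < 0.1215 → exclude; stop.
Optimal diet: small flies, aphids — 2 of 3 types.

2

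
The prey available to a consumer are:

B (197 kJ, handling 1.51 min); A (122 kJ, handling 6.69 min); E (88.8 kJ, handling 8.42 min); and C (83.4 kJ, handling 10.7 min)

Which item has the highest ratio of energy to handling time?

B

In descending order of E/h:
B: 197/1.51 = 130 kJ/min
A: 122/6.69 = 18.2 kJ/min
E: 88.8/8.42 = 10.5 kJ/min
C: 83.4/10.7 = 7.79 kJ/min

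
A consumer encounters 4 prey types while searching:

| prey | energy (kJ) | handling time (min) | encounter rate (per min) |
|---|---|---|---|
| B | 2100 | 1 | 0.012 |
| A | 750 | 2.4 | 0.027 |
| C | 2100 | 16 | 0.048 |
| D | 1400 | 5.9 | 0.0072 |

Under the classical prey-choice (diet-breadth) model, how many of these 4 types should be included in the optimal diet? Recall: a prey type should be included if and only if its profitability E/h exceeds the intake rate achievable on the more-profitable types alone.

Profitabilities (E/h, kJ/min): B 2.1e+03, A 312, D 237, C 131. Add prey in this order while the next type's profitability exceeds the intake rate on those already taken.
Rate on top 1: 24.9. A: 312 > 24.9 → include.
Rate on top 2: 42.21. D: 237 > 42.21 → include.
Rate on top 3: 49.61. C: 131 > 49.61 → include.
Optimal diet: B, A, D, C — 4 of 4 types.

4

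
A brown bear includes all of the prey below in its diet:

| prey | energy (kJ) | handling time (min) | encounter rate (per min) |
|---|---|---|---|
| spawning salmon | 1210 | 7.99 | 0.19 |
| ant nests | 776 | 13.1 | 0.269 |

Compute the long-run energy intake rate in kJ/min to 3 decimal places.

72.599 kJ/min

R = Σλ_iE_i / (1 + Σλ_ih_i)
Numerator: 0.19×1210 + 0.269×776 = 438.6
Denominator: 1 + 0.19×7.99 + 0.269×13.1 = 6.042
R = 438.6/6.042 = 72.6 kJ/min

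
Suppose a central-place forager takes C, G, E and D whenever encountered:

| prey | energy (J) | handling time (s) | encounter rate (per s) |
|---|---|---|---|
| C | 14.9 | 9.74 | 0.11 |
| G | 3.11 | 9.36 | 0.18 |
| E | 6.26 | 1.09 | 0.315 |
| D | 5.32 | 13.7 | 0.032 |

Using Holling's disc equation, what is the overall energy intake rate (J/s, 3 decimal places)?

0.957 J/s

Energy encountered per unit search time: 0.11×14.9 + 0.18×3.11 + 0.315×6.26 + 0.032×5.32 = 4.341 J/s.
Handling time per unit search time: 0.11×9.74 + 0.18×9.36 + 0.315×1.09 + 0.032×13.7 = 3.538.
Rate = 4.341/(1 + 3.538) = 0.9566 J/s.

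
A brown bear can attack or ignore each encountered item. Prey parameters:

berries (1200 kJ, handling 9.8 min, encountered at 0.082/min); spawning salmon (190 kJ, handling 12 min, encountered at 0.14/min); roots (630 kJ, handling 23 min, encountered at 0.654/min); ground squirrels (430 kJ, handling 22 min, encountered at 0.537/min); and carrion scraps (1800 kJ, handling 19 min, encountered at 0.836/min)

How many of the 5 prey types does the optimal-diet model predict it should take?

2

E/h in descending order: berries 122, carrion scraps 94.7, roots 27.4, ground squirrels 19.5, spawning salmon 15.8 kJ/min. The optimal diet is the largest prefix of this list for which every included type satisfies E_i/h_i > R on the types above it.
Rate on top 1: 54.56. carrion scraps: 94.7 > 54.56 → include.
Rate on top 2: 90.64. roots: 27.4 < 90.64 → exclude; stop.
Optimal diet: berries, carrion scraps — 2 of 5 types.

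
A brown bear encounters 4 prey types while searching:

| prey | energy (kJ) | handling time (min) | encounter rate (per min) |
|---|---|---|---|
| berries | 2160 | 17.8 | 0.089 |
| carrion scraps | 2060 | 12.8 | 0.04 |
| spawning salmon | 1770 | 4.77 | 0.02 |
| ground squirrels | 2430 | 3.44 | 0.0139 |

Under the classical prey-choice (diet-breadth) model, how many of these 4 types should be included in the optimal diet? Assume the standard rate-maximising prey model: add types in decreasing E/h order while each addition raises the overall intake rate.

Profitabilities (E/h, kJ/min): ground squirrels 706, spawning salmon 371, carrion scraps 161, berries 121. Add prey in this order while the next type's profitability exceeds the intake rate on those already taken.
Rate on top 1: 32.24. spawning salmon: 371 > 32.24 → include.
Rate on top 2: 60.51. carrion scraps: 161 > 60.51 → include.
Rate on top 3: 91.58. berries: 121 > 91.58 → include.
Optimal diet: ground squirrels, spawning salmon, carrion scraps, berries — 4 of 4 types.

4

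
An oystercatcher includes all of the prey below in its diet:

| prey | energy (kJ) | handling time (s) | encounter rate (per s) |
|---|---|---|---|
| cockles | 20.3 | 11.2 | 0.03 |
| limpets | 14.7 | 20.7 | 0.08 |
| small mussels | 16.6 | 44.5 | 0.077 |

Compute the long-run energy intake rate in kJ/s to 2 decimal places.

R = (0.03×20.3 + 0.08×14.7 + 0.077×16.6) / (1 + 0.03×11.2 + 0.08×20.7 + 0.077×44.5) = 3.063/6.418 = 0.4772 kJ/s.

0.48 kJ/s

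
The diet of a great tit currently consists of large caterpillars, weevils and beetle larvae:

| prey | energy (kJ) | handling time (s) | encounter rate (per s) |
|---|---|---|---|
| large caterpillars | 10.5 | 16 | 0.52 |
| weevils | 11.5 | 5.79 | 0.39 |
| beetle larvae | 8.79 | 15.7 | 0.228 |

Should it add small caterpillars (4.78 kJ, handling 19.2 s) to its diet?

On large caterpillars, weevils and beetle larvae alone, R = ΣλE/(1+Σλh) = 11.95/15.16 = 0.7883 kJ/s.
small caterpillars: E/h = 4.78/19.2 = 0.249 kJ/s.
Since 0.249 < R, time spent handling small caterpillars is better spent searching.

No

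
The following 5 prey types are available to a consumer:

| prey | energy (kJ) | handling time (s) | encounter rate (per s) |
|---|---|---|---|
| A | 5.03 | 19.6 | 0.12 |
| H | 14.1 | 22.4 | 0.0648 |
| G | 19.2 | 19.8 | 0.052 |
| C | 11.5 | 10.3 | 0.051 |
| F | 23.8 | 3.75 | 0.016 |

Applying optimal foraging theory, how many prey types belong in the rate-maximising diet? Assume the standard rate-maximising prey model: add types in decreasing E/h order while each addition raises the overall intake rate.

Profitabilities (E/h, kJ/s): F 6.35, C 1.12, G 0.97, H 0.629, A 0.257. Add prey in this order while the next type's profitability exceeds the intake rate on those already taken.
Rate on top 1: 0.3592. C: 1.12 > 0.3592 → include.
Rate on top 2: 0.6102. G: 0.97 > 0.6102 → include.
Rate on top 3: 0.7517. H: 0.629 < 0.7517 → exclude; stop.
Optimal diet: F, C, G — 3 of 5 types.

3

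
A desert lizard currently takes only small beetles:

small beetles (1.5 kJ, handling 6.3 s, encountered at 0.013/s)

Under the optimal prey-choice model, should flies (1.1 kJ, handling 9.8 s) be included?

Yes

On small beetles alone, R = ΣλE/(1+Σλh) = 0.0195/1.082 = 0.01802 kJ/s.
flies: E/h = 1.1/9.8 = 0.1122 kJ/s.
Since 0.1122 > R, including flies increases the long-run rate.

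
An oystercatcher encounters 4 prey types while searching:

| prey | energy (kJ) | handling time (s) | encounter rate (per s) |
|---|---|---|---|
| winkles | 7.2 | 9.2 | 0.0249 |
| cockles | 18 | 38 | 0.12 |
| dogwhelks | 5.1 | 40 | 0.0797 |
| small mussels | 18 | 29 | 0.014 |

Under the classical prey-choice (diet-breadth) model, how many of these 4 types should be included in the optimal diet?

3

Rank by E/h (kJ/s): winkles 0.783, small mussels 0.621, cockles 0.474, dogwhelks 0.128. Include each in turn until the next type's E/h falls below the running intake rate.
Rate on top 1: 0.1459. small mussels: 0.621 > 0.1459 → include.
Rate on top 2: 0.2638. cockles: 0.474 > 0.2638 → include.
Rate on top 3: 0.4183. dogwhelks: 0.128 < 0.4183 → exclude; stop.
Optimal diet: winkles, small mussels, cockles — 3 of 4 types.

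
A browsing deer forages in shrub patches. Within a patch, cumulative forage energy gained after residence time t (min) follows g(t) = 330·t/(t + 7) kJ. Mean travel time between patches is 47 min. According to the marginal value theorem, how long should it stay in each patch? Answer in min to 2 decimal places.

Optimal t* satisfies g'(t*) = g(t*)/(T + t*).
g'(t) = 330·7/(t + 7)². Setting 330·7/(t+7)² = 330t/[(t+7)(47+t)] gives 7(47+t) = t(t+7), so t² = 7×47 = 329.
t* = √329 = 18.14 min.

18.14 min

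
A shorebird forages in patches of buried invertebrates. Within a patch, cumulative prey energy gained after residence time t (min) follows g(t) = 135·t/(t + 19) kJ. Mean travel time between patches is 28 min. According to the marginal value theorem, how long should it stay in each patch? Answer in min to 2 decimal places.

Maximise g(t)/(T+t): set derivative to zero → g'(t)(T+t) = g(t).
g'(t) = 135·19/(t + 19)². Setting 135·19/(t+19)² = 135t/[(t+19)(28+t)] gives 19(28+t) = t(t+19), so t² = 19×28 = 532.
t* = √532 = 23.07 min.

23.07 min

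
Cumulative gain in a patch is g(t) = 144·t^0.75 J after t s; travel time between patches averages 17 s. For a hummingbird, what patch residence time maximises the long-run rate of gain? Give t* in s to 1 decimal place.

Optimal t* satisfies g'(t*) = g(t*)/(T + t*).
g'(t) = 0.75·144·t^-0.25. Setting 0.75·144·t^-0.25 = 144·t^0.75/(17+t) gives 0.75(17+t) = t, so 0.25·t = 0.75×17.
t* = 0.75×17/0.25 = 51 s.

51.0 s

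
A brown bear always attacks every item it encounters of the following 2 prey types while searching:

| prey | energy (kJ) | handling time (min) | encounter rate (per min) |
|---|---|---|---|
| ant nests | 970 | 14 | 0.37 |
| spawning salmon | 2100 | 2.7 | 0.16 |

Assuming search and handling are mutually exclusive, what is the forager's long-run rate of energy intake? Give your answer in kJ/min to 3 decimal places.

105.097 kJ/min

R = (0.37×970 + 0.16×2100) / (1 + 0.37×14 + 0.16×2.7) = 694.9/6.612 = 105.1 kJ/min.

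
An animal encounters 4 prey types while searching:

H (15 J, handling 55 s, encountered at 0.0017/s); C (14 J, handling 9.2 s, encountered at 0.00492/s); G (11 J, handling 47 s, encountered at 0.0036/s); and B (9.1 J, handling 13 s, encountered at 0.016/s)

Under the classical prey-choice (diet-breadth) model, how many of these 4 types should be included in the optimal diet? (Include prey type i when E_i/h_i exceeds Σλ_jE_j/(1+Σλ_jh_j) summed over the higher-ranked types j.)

E/h in descending order: C 1.52, B 0.7, H 0.273, G 0.234 J/s. The optimal diet is the largest prefix of this list for which every included type satisfies E_i/h_i > R on the types above it.
Rate on top 1: 0.0659. B: 0.7 > 0.0659 → include.
Rate on top 2: 0.1711. H: 0.273 > 0.1711 → include.
Rate on top 3: 0.1782. G: 0.234 > 0.1782 → include.
Optimal diet: C, B, H, G — 4 of 4 types.

4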